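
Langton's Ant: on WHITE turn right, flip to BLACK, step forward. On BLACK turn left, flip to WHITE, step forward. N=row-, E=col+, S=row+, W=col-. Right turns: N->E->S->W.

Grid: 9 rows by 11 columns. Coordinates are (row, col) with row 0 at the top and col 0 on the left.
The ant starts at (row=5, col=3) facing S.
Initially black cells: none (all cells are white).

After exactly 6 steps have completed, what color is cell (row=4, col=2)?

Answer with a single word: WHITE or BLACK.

Answer: BLACK

Derivation:
Step 1: on WHITE (5,3): turn R to W, flip to black, move to (5,2). |black|=1
Step 2: on WHITE (5,2): turn R to N, flip to black, move to (4,2). |black|=2
Step 3: on WHITE (4,2): turn R to E, flip to black, move to (4,3). |black|=3
Step 4: on WHITE (4,3): turn R to S, flip to black, move to (5,3). |black|=4
Step 5: on BLACK (5,3): turn L to E, flip to white, move to (5,4). |black|=3
Step 6: on WHITE (5,4): turn R to S, flip to black, move to (6,4). |black|=4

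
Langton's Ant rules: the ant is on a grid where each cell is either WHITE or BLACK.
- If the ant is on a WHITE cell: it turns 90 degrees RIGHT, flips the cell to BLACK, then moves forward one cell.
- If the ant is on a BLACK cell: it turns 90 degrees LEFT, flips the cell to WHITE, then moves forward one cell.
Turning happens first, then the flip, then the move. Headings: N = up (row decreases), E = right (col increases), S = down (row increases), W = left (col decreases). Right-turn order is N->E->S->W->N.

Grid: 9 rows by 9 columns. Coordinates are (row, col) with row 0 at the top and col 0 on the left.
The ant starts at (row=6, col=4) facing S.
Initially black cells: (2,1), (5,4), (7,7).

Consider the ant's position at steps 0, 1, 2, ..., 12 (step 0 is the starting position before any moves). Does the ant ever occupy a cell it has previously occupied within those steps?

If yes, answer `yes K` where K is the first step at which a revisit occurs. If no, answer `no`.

Answer: yes 7

Derivation:
Step 1: on WHITE (6,4): turn R to W, flip to black, move to (6,3). |black|=4 — new cell
Step 2: on WHITE (6,3): turn R to N, flip to black, move to (5,3). |black|=5 — new cell
Step 3: on WHITE (5,3): turn R to E, flip to black, move to (5,4). |black|=6 — new cell
Step 4: on BLACK (5,4): turn L to N, flip to white, move to (4,4). |black|=5 — new cell
Step 5: on WHITE (4,4): turn R to E, flip to black, move to (4,5). |black|=6 — new cell
Step 6: on WHITE (4,5): turn R to S, flip to black, move to (5,5). |black|=7 — new cell
Step 7: on WHITE (5,5): turn R to W, flip to black, move to (5,4). |black|=8 — REVISIT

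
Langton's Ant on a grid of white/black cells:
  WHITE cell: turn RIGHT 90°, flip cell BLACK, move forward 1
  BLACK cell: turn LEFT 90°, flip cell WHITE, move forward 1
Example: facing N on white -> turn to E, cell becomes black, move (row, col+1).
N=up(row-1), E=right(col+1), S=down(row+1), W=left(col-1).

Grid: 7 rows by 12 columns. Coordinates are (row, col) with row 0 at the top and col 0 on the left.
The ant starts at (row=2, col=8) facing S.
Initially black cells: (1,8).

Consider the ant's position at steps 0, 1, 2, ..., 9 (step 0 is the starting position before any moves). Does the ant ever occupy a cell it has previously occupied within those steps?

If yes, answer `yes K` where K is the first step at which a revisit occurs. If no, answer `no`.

Answer: yes 7

Derivation:
Step 1: on WHITE (2,8): turn R to W, flip to black, move to (2,7). |black|=2 — new cell
Step 2: on WHITE (2,7): turn R to N, flip to black, move to (1,7). |black|=3 — new cell
Step 3: on WHITE (1,7): turn R to E, flip to black, move to (1,8). |black|=4 — new cell
Step 4: on BLACK (1,8): turn L to N, flip to white, move to (0,8). |black|=3 — new cell
Step 5: on WHITE (0,8): turn R to E, flip to black, move to (0,9). |black|=4 — new cell
Step 6: on WHITE (0,9): turn R to S, flip to black, move to (1,9). |black|=5 — new cell
Step 7: on WHITE (1,9): turn R to W, flip to black, move to (1,8). |black|=6 — REVISIT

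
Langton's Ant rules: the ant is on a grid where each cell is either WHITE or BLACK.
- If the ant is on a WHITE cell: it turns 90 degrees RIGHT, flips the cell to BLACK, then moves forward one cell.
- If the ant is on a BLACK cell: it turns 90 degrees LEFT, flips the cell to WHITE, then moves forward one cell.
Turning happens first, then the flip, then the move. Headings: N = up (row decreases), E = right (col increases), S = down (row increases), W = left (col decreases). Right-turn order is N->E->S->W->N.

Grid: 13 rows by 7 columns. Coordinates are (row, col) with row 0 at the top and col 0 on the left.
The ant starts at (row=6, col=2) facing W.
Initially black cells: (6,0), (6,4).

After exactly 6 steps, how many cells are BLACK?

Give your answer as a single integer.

Answer: 6

Derivation:
Step 1: on WHITE (6,2): turn R to N, flip to black, move to (5,2). |black|=3
Step 2: on WHITE (5,2): turn R to E, flip to black, move to (5,3). |black|=4
Step 3: on WHITE (5,3): turn R to S, flip to black, move to (6,3). |black|=5
Step 4: on WHITE (6,3): turn R to W, flip to black, move to (6,2). |black|=6
Step 5: on BLACK (6,2): turn L to S, flip to white, move to (7,2). |black|=5
Step 6: on WHITE (7,2): turn R to W, flip to black, move to (7,1). |black|=6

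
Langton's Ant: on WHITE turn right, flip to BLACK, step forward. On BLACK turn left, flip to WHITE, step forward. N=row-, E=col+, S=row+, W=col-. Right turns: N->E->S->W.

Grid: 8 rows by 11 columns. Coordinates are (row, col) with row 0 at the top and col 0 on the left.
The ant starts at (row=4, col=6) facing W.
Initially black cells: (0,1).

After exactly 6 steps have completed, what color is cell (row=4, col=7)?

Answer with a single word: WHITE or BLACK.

Answer: BLACK

Derivation:
Step 1: on WHITE (4,6): turn R to N, flip to black, move to (3,6). |black|=2
Step 2: on WHITE (3,6): turn R to E, flip to black, move to (3,7). |black|=3
Step 3: on WHITE (3,7): turn R to S, flip to black, move to (4,7). |black|=4
Step 4: on WHITE (4,7): turn R to W, flip to black, move to (4,6). |black|=5
Step 5: on BLACK (4,6): turn L to S, flip to white, move to (5,6). |black|=4
Step 6: on WHITE (5,6): turn R to W, flip to black, move to (5,5). |black|=5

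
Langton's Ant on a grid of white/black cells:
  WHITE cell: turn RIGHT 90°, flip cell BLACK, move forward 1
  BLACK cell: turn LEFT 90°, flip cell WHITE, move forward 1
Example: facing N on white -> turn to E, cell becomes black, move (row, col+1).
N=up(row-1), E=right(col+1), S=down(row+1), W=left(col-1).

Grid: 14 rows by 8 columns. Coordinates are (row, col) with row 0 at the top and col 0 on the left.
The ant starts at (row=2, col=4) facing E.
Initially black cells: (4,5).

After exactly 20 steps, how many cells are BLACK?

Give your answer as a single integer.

Answer: 7

Derivation:
Step 1: on WHITE (2,4): turn R to S, flip to black, move to (3,4). |black|=2
Step 2: on WHITE (3,4): turn R to W, flip to black, move to (3,3). |black|=3
Step 3: on WHITE (3,3): turn R to N, flip to black, move to (2,3). |black|=4
Step 4: on WHITE (2,3): turn R to E, flip to black, move to (2,4). |black|=5
Step 5: on BLACK (2,4): turn L to N, flip to white, move to (1,4). |black|=4
Step 6: on WHITE (1,4): turn R to E, flip to black, move to (1,5). |black|=5
Step 7: on WHITE (1,5): turn R to S, flip to black, move to (2,5). |black|=6
Step 8: on WHITE (2,5): turn R to W, flip to black, move to (2,4). |black|=7
Step 9: on WHITE (2,4): turn R to N, flip to black, move to (1,4). |black|=8
Step 10: on BLACK (1,4): turn L to W, flip to white, move to (1,3). |black|=7
Step 11: on WHITE (1,3): turn R to N, flip to black, move to (0,3). |black|=8
Step 12: on WHITE (0,3): turn R to E, flip to black, move to (0,4). |black|=9
Step 13: on WHITE (0,4): turn R to S, flip to black, move to (1,4). |black|=10
Step 14: on WHITE (1,4): turn R to W, flip to black, move to (1,3). |black|=11
Step 15: on BLACK (1,3): turn L to S, flip to white, move to (2,3). |black|=10
Step 16: on BLACK (2,3): turn L to E, flip to white, move to (2,4). |black|=9
Step 17: on BLACK (2,4): turn L to N, flip to white, move to (1,4). |black|=8
Step 18: on BLACK (1,4): turn L to W, flip to white, move to (1,3). |black|=7
Step 19: on WHITE (1,3): turn R to N, flip to black, move to (0,3). |black|=8
Step 20: on BLACK (0,3): turn L to W, flip to white, move to (0,2). |black|=7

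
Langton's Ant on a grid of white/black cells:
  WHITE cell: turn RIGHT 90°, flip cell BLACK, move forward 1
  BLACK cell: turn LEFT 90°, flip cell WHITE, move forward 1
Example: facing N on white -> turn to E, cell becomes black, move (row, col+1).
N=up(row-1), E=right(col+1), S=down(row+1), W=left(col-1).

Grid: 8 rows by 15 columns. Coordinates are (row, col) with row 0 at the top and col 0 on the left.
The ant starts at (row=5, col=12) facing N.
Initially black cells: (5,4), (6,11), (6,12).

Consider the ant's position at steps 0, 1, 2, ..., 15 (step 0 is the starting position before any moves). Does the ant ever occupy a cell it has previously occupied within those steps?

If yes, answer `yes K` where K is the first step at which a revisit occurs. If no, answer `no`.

Answer: yes 10

Derivation:
Step 1: on WHITE (5,12): turn R to E, flip to black, move to (5,13). |black|=4 — new cell
Step 2: on WHITE (5,13): turn R to S, flip to black, move to (6,13). |black|=5 — new cell
Step 3: on WHITE (6,13): turn R to W, flip to black, move to (6,12). |black|=6 — new cell
Step 4: on BLACK (6,12): turn L to S, flip to white, move to (7,12). |black|=5 — new cell
Step 5: on WHITE (7,12): turn R to W, flip to black, move to (7,11). |black|=6 — new cell
Step 6: on WHITE (7,11): turn R to N, flip to black, move to (6,11). |black|=7 — new cell
Step 7: on BLACK (6,11): turn L to W, flip to white, move to (6,10). |black|=6 — new cell
Step 8: on WHITE (6,10): turn R to N, flip to black, move to (5,10). |black|=7 — new cell
Step 9: on WHITE (5,10): turn R to E, flip to black, move to (5,11). |black|=8 — new cell
Step 10: on WHITE (5,11): turn R to S, flip to black, move to (6,11). |black|=9 — REVISIT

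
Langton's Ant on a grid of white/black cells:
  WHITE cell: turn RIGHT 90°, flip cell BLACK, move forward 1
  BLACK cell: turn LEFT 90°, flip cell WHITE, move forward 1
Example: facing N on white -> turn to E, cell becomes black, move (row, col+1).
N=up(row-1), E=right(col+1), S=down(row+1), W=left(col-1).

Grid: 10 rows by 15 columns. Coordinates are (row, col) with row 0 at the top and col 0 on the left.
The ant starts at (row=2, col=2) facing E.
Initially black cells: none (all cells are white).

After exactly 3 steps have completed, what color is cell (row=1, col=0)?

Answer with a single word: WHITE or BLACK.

Step 1: on WHITE (2,2): turn R to S, flip to black, move to (3,2). |black|=1
Step 2: on WHITE (3,2): turn R to W, flip to black, move to (3,1). |black|=2
Step 3: on WHITE (3,1): turn R to N, flip to black, move to (2,1). |black|=3

Answer: WHITE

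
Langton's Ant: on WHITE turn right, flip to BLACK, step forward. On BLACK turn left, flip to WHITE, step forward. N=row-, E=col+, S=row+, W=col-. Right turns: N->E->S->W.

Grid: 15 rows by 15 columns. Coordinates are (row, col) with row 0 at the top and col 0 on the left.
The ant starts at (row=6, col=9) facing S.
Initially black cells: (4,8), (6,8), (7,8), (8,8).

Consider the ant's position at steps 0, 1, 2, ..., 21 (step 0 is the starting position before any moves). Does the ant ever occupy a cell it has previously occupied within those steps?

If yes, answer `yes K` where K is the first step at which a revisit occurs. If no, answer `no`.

Answer: yes 9

Derivation:
Step 1: on WHITE (6,9): turn R to W, flip to black, move to (6,8). |black|=5 — new cell
Step 2: on BLACK (6,8): turn L to S, flip to white, move to (7,8). |black|=4 — new cell
Step 3: on BLACK (7,8): turn L to E, flip to white, move to (7,9). |black|=3 — new cell
Step 4: on WHITE (7,9): turn R to S, flip to black, move to (8,9). |black|=4 — new cell
Step 5: on WHITE (8,9): turn R to W, flip to black, move to (8,8). |black|=5 — new cell
Step 6: on BLACK (8,8): turn L to S, flip to white, move to (9,8). |black|=4 — new cell
Step 7: on WHITE (9,8): turn R to W, flip to black, move to (9,7). |black|=5 — new cell
Step 8: on WHITE (9,7): turn R to N, flip to black, move to (8,7). |black|=6 — new cell
Step 9: on WHITE (8,7): turn R to E, flip to black, move to (8,8). |black|=7 — REVISIT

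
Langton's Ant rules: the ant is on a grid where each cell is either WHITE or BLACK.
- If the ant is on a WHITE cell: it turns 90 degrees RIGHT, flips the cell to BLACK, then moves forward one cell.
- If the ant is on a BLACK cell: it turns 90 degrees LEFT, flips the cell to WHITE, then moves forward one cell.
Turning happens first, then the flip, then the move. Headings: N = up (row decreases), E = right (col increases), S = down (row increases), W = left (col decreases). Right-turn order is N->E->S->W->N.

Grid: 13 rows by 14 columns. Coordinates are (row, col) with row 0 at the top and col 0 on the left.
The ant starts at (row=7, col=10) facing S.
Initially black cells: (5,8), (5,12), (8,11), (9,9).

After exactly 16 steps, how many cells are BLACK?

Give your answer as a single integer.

Step 1: on WHITE (7,10): turn R to W, flip to black, move to (7,9). |black|=5
Step 2: on WHITE (7,9): turn R to N, flip to black, move to (6,9). |black|=6
Step 3: on WHITE (6,9): turn R to E, flip to black, move to (6,10). |black|=7
Step 4: on WHITE (6,10): turn R to S, flip to black, move to (7,10). |black|=8
Step 5: on BLACK (7,10): turn L to E, flip to white, move to (7,11). |black|=7
Step 6: on WHITE (7,11): turn R to S, flip to black, move to (8,11). |black|=8
Step 7: on BLACK (8,11): turn L to E, flip to white, move to (8,12). |black|=7
Step 8: on WHITE (8,12): turn R to S, flip to black, move to (9,12). |black|=8
Step 9: on WHITE (9,12): turn R to W, flip to black, move to (9,11). |black|=9
Step 10: on WHITE (9,11): turn R to N, flip to black, move to (8,11). |black|=10
Step 11: on WHITE (8,11): turn R to E, flip to black, move to (8,12). |black|=11
Step 12: on BLACK (8,12): turn L to N, flip to white, move to (7,12). |black|=10
Step 13: on WHITE (7,12): turn R to E, flip to black, move to (7,13). |black|=11
Step 14: on WHITE (7,13): turn R to S, flip to black, move to (8,13). |black|=12
Step 15: on WHITE (8,13): turn R to W, flip to black, move to (8,12). |black|=13
Step 16: on WHITE (8,12): turn R to N, flip to black, move to (7,12). |black|=14

Answer: 14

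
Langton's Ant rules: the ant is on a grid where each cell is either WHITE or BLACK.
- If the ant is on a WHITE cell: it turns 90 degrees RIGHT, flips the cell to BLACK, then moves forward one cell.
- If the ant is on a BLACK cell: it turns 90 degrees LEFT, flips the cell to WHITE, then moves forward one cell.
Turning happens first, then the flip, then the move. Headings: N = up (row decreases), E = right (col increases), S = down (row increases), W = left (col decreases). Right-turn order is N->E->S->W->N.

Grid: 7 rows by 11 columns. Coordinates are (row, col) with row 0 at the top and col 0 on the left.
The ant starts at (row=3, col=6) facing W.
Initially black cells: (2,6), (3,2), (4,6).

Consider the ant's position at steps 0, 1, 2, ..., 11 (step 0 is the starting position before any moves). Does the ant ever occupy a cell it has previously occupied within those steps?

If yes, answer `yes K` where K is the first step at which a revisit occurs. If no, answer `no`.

Step 1: on WHITE (3,6): turn R to N, flip to black, move to (2,6). |black|=4 — new cell
Step 2: on BLACK (2,6): turn L to W, flip to white, move to (2,5). |black|=3 — new cell
Step 3: on WHITE (2,5): turn R to N, flip to black, move to (1,5). |black|=4 — new cell
Step 4: on WHITE (1,5): turn R to E, flip to black, move to (1,6). |black|=5 — new cell
Step 5: on WHITE (1,6): turn R to S, flip to black, move to (2,6). |black|=6 — REVISIT

Answer: yes 5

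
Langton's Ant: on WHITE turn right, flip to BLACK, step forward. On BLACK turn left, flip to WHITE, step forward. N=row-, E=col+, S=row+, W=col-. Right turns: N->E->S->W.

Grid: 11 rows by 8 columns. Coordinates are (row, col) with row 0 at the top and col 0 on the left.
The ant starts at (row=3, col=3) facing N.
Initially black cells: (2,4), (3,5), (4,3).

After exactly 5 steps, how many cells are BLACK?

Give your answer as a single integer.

Answer: 6

Derivation:
Step 1: on WHITE (3,3): turn R to E, flip to black, move to (3,4). |black|=4
Step 2: on WHITE (3,4): turn R to S, flip to black, move to (4,4). |black|=5
Step 3: on WHITE (4,4): turn R to W, flip to black, move to (4,3). |black|=6
Step 4: on BLACK (4,3): turn L to S, flip to white, move to (5,3). |black|=5
Step 5: on WHITE (5,3): turn R to W, flip to black, move to (5,2). |black|=6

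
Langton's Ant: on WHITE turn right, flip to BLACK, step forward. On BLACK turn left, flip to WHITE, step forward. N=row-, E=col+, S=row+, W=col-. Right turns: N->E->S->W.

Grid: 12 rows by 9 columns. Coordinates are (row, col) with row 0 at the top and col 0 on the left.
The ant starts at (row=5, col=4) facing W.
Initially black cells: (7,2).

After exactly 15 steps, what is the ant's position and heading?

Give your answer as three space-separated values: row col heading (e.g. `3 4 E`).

Answer: 5 5 N

Derivation:
Step 1: on WHITE (5,4): turn R to N, flip to black, move to (4,4). |black|=2
Step 2: on WHITE (4,4): turn R to E, flip to black, move to (4,5). |black|=3
Step 3: on WHITE (4,5): turn R to S, flip to black, move to (5,5). |black|=4
Step 4: on WHITE (5,5): turn R to W, flip to black, move to (5,4). |black|=5
Step 5: on BLACK (5,4): turn L to S, flip to white, move to (6,4). |black|=4
Step 6: on WHITE (6,4): turn R to W, flip to black, move to (6,3). |black|=5
Step 7: on WHITE (6,3): turn R to N, flip to black, move to (5,3). |black|=6
Step 8: on WHITE (5,3): turn R to E, flip to black, move to (5,4). |black|=7
Step 9: on WHITE (5,4): turn R to S, flip to black, move to (6,4). |black|=8
Step 10: on BLACK (6,4): turn L to E, flip to white, move to (6,5). |black|=7
Step 11: on WHITE (6,5): turn R to S, flip to black, move to (7,5). |black|=8
Step 12: on WHITE (7,5): turn R to W, flip to black, move to (7,4). |black|=9
Step 13: on WHITE (7,4): turn R to N, flip to black, move to (6,4). |black|=10
Step 14: on WHITE (6,4): turn R to E, flip to black, move to (6,5). |black|=11
Step 15: on BLACK (6,5): turn L to N, flip to white, move to (5,5). |black|=10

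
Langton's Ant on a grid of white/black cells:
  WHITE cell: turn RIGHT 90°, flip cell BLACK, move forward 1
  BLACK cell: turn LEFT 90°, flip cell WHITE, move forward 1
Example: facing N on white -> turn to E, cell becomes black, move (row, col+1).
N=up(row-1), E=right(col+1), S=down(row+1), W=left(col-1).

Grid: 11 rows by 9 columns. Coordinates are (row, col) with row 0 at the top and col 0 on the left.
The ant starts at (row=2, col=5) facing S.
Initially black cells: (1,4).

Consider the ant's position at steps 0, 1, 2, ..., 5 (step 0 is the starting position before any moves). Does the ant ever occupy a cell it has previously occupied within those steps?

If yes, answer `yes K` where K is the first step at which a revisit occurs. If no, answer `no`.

Answer: no

Derivation:
Step 1: on WHITE (2,5): turn R to W, flip to black, move to (2,4). |black|=2 — new cell
Step 2: on WHITE (2,4): turn R to N, flip to black, move to (1,4). |black|=3 — new cell
Step 3: on BLACK (1,4): turn L to W, flip to white, move to (1,3). |black|=2 — new cell
Step 4: on WHITE (1,3): turn R to N, flip to black, move to (0,3). |black|=3 — new cell
Step 5: on WHITE (0,3): turn R to E, flip to black, move to (0,4). |black|=4 — new cell
No revisit within 5 steps.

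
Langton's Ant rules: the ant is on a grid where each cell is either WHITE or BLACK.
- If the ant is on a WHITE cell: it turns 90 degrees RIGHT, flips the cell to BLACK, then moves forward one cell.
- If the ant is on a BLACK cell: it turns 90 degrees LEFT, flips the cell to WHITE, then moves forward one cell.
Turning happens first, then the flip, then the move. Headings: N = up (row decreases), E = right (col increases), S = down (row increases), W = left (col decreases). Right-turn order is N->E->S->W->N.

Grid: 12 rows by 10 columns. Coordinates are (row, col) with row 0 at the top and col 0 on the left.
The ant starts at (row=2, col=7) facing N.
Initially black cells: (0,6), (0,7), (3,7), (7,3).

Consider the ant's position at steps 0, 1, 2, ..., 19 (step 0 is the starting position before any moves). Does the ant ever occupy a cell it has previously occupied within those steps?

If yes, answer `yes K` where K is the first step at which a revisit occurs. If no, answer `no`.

Step 1: on WHITE (2,7): turn R to E, flip to black, move to (2,8). |black|=5 — new cell
Step 2: on WHITE (2,8): turn R to S, flip to black, move to (3,8). |black|=6 — new cell
Step 3: on WHITE (3,8): turn R to W, flip to black, move to (3,7). |black|=7 — new cell
Step 4: on BLACK (3,7): turn L to S, flip to white, move to (4,7). |black|=6 — new cell
Step 5: on WHITE (4,7): turn R to W, flip to black, move to (4,6). |black|=7 — new cell
Step 6: on WHITE (4,6): turn R to N, flip to black, move to (3,6). |black|=8 — new cell
Step 7: on WHITE (3,6): turn R to E, flip to black, move to (3,7). |black|=9 — REVISIT

Answer: yes 7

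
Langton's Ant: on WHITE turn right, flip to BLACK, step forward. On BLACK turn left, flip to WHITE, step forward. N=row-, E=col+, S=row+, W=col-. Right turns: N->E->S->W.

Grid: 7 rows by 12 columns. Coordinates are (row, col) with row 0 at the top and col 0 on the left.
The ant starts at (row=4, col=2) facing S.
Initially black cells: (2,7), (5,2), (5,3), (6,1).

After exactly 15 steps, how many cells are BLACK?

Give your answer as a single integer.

Answer: 13

Derivation:
Step 1: on WHITE (4,2): turn R to W, flip to black, move to (4,1). |black|=5
Step 2: on WHITE (4,1): turn R to N, flip to black, move to (3,1). |black|=6
Step 3: on WHITE (3,1): turn R to E, flip to black, move to (3,2). |black|=7
Step 4: on WHITE (3,2): turn R to S, flip to black, move to (4,2). |black|=8
Step 5: on BLACK (4,2): turn L to E, flip to white, move to (4,3). |black|=7
Step 6: on WHITE (4,3): turn R to S, flip to black, move to (5,3). |black|=8
Step 7: on BLACK (5,3): turn L to E, flip to white, move to (5,4). |black|=7
Step 8: on WHITE (5,4): turn R to S, flip to black, move to (6,4). |black|=8
Step 9: on WHITE (6,4): turn R to W, flip to black, move to (6,3). |black|=9
Step 10: on WHITE (6,3): turn R to N, flip to black, move to (5,3). |black|=10
Step 11: on WHITE (5,3): turn R to E, flip to black, move to (5,4). |black|=11
Step 12: on BLACK (5,4): turn L to N, flip to white, move to (4,4). |black|=10
Step 13: on WHITE (4,4): turn R to E, flip to black, move to (4,5). |black|=11
Step 14: on WHITE (4,5): turn R to S, flip to black, move to (5,5). |black|=12
Step 15: on WHITE (5,5): turn R to W, flip to black, move to (5,4). |black|=13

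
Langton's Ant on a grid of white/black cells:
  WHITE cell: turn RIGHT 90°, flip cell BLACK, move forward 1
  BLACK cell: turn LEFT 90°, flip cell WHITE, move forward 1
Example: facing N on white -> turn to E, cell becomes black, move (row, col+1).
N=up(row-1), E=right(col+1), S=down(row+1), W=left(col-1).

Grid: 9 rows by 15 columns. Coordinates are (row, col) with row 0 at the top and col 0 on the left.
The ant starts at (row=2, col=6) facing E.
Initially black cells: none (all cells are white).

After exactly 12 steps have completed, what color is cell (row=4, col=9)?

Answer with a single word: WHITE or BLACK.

Answer: WHITE

Derivation:
Step 1: on WHITE (2,6): turn R to S, flip to black, move to (3,6). |black|=1
Step 2: on WHITE (3,6): turn R to W, flip to black, move to (3,5). |black|=2
Step 3: on WHITE (3,5): turn R to N, flip to black, move to (2,5). |black|=3
Step 4: on WHITE (2,5): turn R to E, flip to black, move to (2,6). |black|=4
Step 5: on BLACK (2,6): turn L to N, flip to white, move to (1,6). |black|=3
Step 6: on WHITE (1,6): turn R to E, flip to black, move to (1,7). |black|=4
Step 7: on WHITE (1,7): turn R to S, flip to black, move to (2,7). |black|=5
Step 8: on WHITE (2,7): turn R to W, flip to black, move to (2,6). |black|=6
Step 9: on WHITE (2,6): turn R to N, flip to black, move to (1,6). |black|=7
Step 10: on BLACK (1,6): turn L to W, flip to white, move to (1,5). |black|=6
Step 11: on WHITE (1,5): turn R to N, flip to black, move to (0,5). |black|=7
Step 12: on WHITE (0,5): turn R to E, flip to black, move to (0,6). |black|=8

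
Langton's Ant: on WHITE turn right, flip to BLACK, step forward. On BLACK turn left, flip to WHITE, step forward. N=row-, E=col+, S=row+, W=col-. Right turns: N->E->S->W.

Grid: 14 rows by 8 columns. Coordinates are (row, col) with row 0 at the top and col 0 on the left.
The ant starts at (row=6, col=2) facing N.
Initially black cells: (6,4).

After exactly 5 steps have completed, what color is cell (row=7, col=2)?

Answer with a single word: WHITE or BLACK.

Step 1: on WHITE (6,2): turn R to E, flip to black, move to (6,3). |black|=2
Step 2: on WHITE (6,3): turn R to S, flip to black, move to (7,3). |black|=3
Step 3: on WHITE (7,3): turn R to W, flip to black, move to (7,2). |black|=4
Step 4: on WHITE (7,2): turn R to N, flip to black, move to (6,2). |black|=5
Step 5: on BLACK (6,2): turn L to W, flip to white, move to (6,1). |black|=4

Answer: BLACK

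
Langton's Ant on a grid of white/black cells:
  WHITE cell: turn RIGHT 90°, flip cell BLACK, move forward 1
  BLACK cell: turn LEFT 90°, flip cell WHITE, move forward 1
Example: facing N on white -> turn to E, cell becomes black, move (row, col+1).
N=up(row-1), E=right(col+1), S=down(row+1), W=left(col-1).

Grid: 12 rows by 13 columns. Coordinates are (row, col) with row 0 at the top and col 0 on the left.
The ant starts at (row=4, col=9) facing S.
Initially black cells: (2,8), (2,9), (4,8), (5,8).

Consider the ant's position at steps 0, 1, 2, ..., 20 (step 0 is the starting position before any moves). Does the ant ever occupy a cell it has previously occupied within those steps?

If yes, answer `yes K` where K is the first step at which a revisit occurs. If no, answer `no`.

Answer: yes 6

Derivation:
Step 1: on WHITE (4,9): turn R to W, flip to black, move to (4,8). |black|=5 — new cell
Step 2: on BLACK (4,8): turn L to S, flip to white, move to (5,8). |black|=4 — new cell
Step 3: on BLACK (5,8): turn L to E, flip to white, move to (5,9). |black|=3 — new cell
Step 4: on WHITE (5,9): turn R to S, flip to black, move to (6,9). |black|=4 — new cell
Step 5: on WHITE (6,9): turn R to W, flip to black, move to (6,8). |black|=5 — new cell
Step 6: on WHITE (6,8): turn R to N, flip to black, move to (5,8). |black|=6 — REVISIT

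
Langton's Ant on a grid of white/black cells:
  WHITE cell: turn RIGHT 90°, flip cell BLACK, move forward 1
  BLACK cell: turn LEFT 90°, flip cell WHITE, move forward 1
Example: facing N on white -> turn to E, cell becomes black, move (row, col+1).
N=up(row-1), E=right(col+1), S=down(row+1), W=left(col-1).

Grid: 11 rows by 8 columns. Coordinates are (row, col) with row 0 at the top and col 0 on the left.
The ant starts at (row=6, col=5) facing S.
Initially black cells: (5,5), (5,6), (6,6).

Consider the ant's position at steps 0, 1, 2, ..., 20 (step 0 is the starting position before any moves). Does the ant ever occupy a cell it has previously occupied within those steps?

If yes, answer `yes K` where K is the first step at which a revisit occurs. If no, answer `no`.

Answer: yes 12

Derivation:
Step 1: on WHITE (6,5): turn R to W, flip to black, move to (6,4). |black|=4 — new cell
Step 2: on WHITE (6,4): turn R to N, flip to black, move to (5,4). |black|=5 — new cell
Step 3: on WHITE (5,4): turn R to E, flip to black, move to (5,5). |black|=6 — new cell
Step 4: on BLACK (5,5): turn L to N, flip to white, move to (4,5). |black|=5 — new cell
Step 5: on WHITE (4,5): turn R to E, flip to black, move to (4,6). |black|=6 — new cell
Step 6: on WHITE (4,6): turn R to S, flip to black, move to (5,6). |black|=7 — new cell
Step 7: on BLACK (5,6): turn L to E, flip to white, move to (5,7). |black|=6 — new cell
Step 8: on WHITE (5,7): turn R to S, flip to black, move to (6,7). |black|=7 — new cell
Step 9: on WHITE (6,7): turn R to W, flip to black, move to (6,6). |black|=8 — new cell
Step 10: on BLACK (6,6): turn L to S, flip to white, move to (7,6). |black|=7 — new cell
Step 11: on WHITE (7,6): turn R to W, flip to black, move to (7,5). |black|=8 — new cell
Step 12: on WHITE (7,5): turn R to N, flip to black, move to (6,5). |black|=9 — REVISIT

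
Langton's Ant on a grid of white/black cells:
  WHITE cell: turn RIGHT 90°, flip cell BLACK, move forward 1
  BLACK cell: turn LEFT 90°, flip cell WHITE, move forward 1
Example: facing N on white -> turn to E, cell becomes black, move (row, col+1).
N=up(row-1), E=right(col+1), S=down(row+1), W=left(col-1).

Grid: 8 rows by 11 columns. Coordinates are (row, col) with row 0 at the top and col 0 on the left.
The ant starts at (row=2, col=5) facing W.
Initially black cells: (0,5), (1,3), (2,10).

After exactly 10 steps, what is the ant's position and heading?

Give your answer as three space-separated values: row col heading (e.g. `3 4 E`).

Answer: 3 6 E

Derivation:
Step 1: on WHITE (2,5): turn R to N, flip to black, move to (1,5). |black|=4
Step 2: on WHITE (1,5): turn R to E, flip to black, move to (1,6). |black|=5
Step 3: on WHITE (1,6): turn R to S, flip to black, move to (2,6). |black|=6
Step 4: on WHITE (2,6): turn R to W, flip to black, move to (2,5). |black|=7
Step 5: on BLACK (2,5): turn L to S, flip to white, move to (3,5). |black|=6
Step 6: on WHITE (3,5): turn R to W, flip to black, move to (3,4). |black|=7
Step 7: on WHITE (3,4): turn R to N, flip to black, move to (2,4). |black|=8
Step 8: on WHITE (2,4): turn R to E, flip to black, move to (2,5). |black|=9
Step 9: on WHITE (2,5): turn R to S, flip to black, move to (3,5). |black|=10
Step 10: on BLACK (3,5): turn L to E, flip to white, move to (3,6). |black|=9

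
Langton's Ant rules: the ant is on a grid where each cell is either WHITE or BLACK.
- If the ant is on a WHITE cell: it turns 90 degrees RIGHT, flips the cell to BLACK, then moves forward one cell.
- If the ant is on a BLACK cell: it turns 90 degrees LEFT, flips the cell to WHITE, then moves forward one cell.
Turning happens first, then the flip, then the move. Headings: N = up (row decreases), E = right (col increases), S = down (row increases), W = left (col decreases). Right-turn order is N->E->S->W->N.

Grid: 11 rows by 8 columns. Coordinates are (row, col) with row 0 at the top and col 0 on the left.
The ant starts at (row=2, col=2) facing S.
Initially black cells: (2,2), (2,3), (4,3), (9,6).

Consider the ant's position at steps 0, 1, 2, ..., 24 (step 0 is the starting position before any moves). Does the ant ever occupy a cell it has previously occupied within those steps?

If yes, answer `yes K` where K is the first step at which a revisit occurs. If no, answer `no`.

Step 1: on BLACK (2,2): turn L to E, flip to white, move to (2,3). |black|=3 — new cell
Step 2: on BLACK (2,3): turn L to N, flip to white, move to (1,3). |black|=2 — new cell
Step 3: on WHITE (1,3): turn R to E, flip to black, move to (1,4). |black|=3 — new cell
Step 4: on WHITE (1,4): turn R to S, flip to black, move to (2,4). |black|=4 — new cell
Step 5: on WHITE (2,4): turn R to W, flip to black, move to (2,3). |black|=5 — REVISIT

Answer: yes 5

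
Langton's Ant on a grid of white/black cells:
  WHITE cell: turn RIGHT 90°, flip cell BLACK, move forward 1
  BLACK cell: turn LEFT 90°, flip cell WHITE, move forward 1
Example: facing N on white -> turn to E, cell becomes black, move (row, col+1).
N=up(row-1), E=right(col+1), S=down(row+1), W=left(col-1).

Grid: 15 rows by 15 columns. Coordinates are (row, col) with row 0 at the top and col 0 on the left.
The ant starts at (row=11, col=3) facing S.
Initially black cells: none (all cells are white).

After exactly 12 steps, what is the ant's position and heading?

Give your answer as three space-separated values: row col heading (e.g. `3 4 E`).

Answer: 11 5 S

Derivation:
Step 1: on WHITE (11,3): turn R to W, flip to black, move to (11,2). |black|=1
Step 2: on WHITE (11,2): turn R to N, flip to black, move to (10,2). |black|=2
Step 3: on WHITE (10,2): turn R to E, flip to black, move to (10,3). |black|=3
Step 4: on WHITE (10,3): turn R to S, flip to black, move to (11,3). |black|=4
Step 5: on BLACK (11,3): turn L to E, flip to white, move to (11,4). |black|=3
Step 6: on WHITE (11,4): turn R to S, flip to black, move to (12,4). |black|=4
Step 7: on WHITE (12,4): turn R to W, flip to black, move to (12,3). |black|=5
Step 8: on WHITE (12,3): turn R to N, flip to black, move to (11,3). |black|=6
Step 9: on WHITE (11,3): turn R to E, flip to black, move to (11,4). |black|=7
Step 10: on BLACK (11,4): turn L to N, flip to white, move to (10,4). |black|=6
Step 11: on WHITE (10,4): turn R to E, flip to black, move to (10,5). |black|=7
Step 12: on WHITE (10,5): turn R to S, flip to black, move to (11,5). |black|=8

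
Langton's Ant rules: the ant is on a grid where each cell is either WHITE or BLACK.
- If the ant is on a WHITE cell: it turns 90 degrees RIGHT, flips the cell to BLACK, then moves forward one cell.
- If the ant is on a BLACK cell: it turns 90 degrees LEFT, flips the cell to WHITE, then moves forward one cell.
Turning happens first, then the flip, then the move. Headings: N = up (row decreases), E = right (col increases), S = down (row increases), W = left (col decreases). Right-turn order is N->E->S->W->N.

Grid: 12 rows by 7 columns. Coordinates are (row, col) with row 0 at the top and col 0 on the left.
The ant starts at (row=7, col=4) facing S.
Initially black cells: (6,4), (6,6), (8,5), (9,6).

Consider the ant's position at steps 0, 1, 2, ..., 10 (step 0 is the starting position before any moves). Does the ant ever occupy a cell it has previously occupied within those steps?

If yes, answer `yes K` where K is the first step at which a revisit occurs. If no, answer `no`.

Answer: yes 7

Derivation:
Step 1: on WHITE (7,4): turn R to W, flip to black, move to (7,3). |black|=5 — new cell
Step 2: on WHITE (7,3): turn R to N, flip to black, move to (6,3). |black|=6 — new cell
Step 3: on WHITE (6,3): turn R to E, flip to black, move to (6,4). |black|=7 — new cell
Step 4: on BLACK (6,4): turn L to N, flip to white, move to (5,4). |black|=6 — new cell
Step 5: on WHITE (5,4): turn R to E, flip to black, move to (5,5). |black|=7 — new cell
Step 6: on WHITE (5,5): turn R to S, flip to black, move to (6,5). |black|=8 — new cell
Step 7: on WHITE (6,5): turn R to W, flip to black, move to (6,4). |black|=9 — REVISIT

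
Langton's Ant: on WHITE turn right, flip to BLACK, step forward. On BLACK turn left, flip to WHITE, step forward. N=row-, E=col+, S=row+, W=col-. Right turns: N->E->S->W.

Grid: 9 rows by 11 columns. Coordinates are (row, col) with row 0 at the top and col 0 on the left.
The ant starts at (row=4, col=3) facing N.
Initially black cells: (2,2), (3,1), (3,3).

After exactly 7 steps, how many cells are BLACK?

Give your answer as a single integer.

Step 1: on WHITE (4,3): turn R to E, flip to black, move to (4,4). |black|=4
Step 2: on WHITE (4,4): turn R to S, flip to black, move to (5,4). |black|=5
Step 3: on WHITE (5,4): turn R to W, flip to black, move to (5,3). |black|=6
Step 4: on WHITE (5,3): turn R to N, flip to black, move to (4,3). |black|=7
Step 5: on BLACK (4,3): turn L to W, flip to white, move to (4,2). |black|=6
Step 6: on WHITE (4,2): turn R to N, flip to black, move to (3,2). |black|=7
Step 7: on WHITE (3,2): turn R to E, flip to black, move to (3,3). |black|=8

Answer: 8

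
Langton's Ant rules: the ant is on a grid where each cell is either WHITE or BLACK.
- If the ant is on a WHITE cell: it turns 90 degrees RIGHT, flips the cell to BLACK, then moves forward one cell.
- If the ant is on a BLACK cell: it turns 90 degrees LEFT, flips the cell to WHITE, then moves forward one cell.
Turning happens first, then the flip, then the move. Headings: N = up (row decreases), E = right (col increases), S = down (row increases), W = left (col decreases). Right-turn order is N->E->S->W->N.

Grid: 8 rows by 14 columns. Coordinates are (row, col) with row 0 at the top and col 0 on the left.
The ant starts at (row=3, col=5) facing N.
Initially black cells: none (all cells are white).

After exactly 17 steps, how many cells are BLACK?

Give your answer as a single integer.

Step 1: on WHITE (3,5): turn R to E, flip to black, move to (3,6). |black|=1
Step 2: on WHITE (3,6): turn R to S, flip to black, move to (4,6). |black|=2
Step 3: on WHITE (4,6): turn R to W, flip to black, move to (4,5). |black|=3
Step 4: on WHITE (4,5): turn R to N, flip to black, move to (3,5). |black|=4
Step 5: on BLACK (3,5): turn L to W, flip to white, move to (3,4). |black|=3
Step 6: on WHITE (3,4): turn R to N, flip to black, move to (2,4). |black|=4
Step 7: on WHITE (2,4): turn R to E, flip to black, move to (2,5). |black|=5
Step 8: on WHITE (2,5): turn R to S, flip to black, move to (3,5). |black|=6
Step 9: on WHITE (3,5): turn R to W, flip to black, move to (3,4). |black|=7
Step 10: on BLACK (3,4): turn L to S, flip to white, move to (4,4). |black|=6
Step 11: on WHITE (4,4): turn R to W, flip to black, move to (4,3). |black|=7
Step 12: on WHITE (4,3): turn R to N, flip to black, move to (3,3). |black|=8
Step 13: on WHITE (3,3): turn R to E, flip to black, move to (3,4). |black|=9
Step 14: on WHITE (3,4): turn R to S, flip to black, move to (4,4). |black|=10
Step 15: on BLACK (4,4): turn L to E, flip to white, move to (4,5). |black|=9
Step 16: on BLACK (4,5): turn L to N, flip to white, move to (3,5). |black|=8
Step 17: on BLACK (3,5): turn L to W, flip to white, move to (3,4). |black|=7

Answer: 7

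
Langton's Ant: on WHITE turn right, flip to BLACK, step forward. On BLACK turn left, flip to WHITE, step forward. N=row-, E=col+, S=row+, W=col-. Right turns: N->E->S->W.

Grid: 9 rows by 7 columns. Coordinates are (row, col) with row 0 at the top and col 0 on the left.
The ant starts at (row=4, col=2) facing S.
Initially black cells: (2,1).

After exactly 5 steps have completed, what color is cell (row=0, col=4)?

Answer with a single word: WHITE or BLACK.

Step 1: on WHITE (4,2): turn R to W, flip to black, move to (4,1). |black|=2
Step 2: on WHITE (4,1): turn R to N, flip to black, move to (3,1). |black|=3
Step 3: on WHITE (3,1): turn R to E, flip to black, move to (3,2). |black|=4
Step 4: on WHITE (3,2): turn R to S, flip to black, move to (4,2). |black|=5
Step 5: on BLACK (4,2): turn L to E, flip to white, move to (4,3). |black|=4

Answer: WHITE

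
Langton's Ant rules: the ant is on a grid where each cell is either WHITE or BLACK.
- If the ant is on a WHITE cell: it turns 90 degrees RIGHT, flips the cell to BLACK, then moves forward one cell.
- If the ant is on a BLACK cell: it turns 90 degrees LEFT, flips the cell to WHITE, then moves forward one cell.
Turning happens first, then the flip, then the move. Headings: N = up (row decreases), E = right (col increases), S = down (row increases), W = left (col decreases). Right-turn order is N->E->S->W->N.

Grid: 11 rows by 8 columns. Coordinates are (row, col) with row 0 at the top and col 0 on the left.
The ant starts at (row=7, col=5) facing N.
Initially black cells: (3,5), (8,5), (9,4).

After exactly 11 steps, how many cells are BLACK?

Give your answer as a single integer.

Step 1: on WHITE (7,5): turn R to E, flip to black, move to (7,6). |black|=4
Step 2: on WHITE (7,6): turn R to S, flip to black, move to (8,6). |black|=5
Step 3: on WHITE (8,6): turn R to W, flip to black, move to (8,5). |black|=6
Step 4: on BLACK (8,5): turn L to S, flip to white, move to (9,5). |black|=5
Step 5: on WHITE (9,5): turn R to W, flip to black, move to (9,4). |black|=6
Step 6: on BLACK (9,4): turn L to S, flip to white, move to (10,4). |black|=5
Step 7: on WHITE (10,4): turn R to W, flip to black, move to (10,3). |black|=6
Step 8: on WHITE (10,3): turn R to N, flip to black, move to (9,3). |black|=7
Step 9: on WHITE (9,3): turn R to E, flip to black, move to (9,4). |black|=8
Step 10: on WHITE (9,4): turn R to S, flip to black, move to (10,4). |black|=9
Step 11: on BLACK (10,4): turn L to E, flip to white, move to (10,5). |black|=8

Answer: 8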